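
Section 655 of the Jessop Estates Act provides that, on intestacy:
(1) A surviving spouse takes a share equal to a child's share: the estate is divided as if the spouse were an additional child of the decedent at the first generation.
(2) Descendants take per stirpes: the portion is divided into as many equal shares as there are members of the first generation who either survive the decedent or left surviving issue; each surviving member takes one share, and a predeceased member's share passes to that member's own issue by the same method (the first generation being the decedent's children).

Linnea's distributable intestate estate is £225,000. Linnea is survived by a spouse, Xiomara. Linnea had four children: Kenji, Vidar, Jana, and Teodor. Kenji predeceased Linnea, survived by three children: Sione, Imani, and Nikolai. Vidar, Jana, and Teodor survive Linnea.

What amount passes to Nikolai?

The spouse counts as an additional share at the children's level, so there are 5 primary shares of £45,000. Xiomara takes one such share (£45,000).
The children's combined portion (£180,000) is divided into 4 shares of £45,000: Vidar, Jana, and Teodor each take £45,000; Kenji's £45,000 share passes to Kenji's issue.
Kenji's share (£45,000) is divided into 3 shares of £15,000: Sione, Imani, and Nikolai each take £15,000.

Nikolai receives £15,000.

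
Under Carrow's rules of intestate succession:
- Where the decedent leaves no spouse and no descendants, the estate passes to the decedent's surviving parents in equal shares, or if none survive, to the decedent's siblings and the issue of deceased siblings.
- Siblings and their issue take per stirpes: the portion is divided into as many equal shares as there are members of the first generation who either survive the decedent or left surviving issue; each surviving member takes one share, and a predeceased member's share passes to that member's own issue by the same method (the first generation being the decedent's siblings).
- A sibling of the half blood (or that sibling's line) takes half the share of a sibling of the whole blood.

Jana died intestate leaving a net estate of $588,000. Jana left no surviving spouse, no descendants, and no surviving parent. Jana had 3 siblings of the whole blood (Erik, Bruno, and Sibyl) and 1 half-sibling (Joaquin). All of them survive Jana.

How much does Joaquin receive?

The entire $588,000 passes to the siblings and their issue.
Counting each half-blood sibling's line as half a unit, there are 7/2 units in $588,000, so one unit is $168,000. Whole-blood lines (Erik, Bruno, and Sibyl) take $168,000 each; half-blood lines (Joaquin) take $84,000 each.

Joaquin receives $84,000.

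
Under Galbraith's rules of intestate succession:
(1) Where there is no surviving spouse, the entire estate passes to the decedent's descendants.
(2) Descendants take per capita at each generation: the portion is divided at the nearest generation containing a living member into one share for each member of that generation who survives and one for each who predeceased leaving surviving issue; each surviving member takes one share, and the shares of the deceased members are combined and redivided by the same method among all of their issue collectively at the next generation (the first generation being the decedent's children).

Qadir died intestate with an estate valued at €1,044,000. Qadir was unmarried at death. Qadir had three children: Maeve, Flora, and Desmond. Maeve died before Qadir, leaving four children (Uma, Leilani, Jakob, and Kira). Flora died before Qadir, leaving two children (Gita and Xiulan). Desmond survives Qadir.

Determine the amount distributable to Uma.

The entire €1,044,000 passes to the descendants.
That amount (€1,044,000) is divided at the children's generation into 3 shares of €348,000. Desmond takes €348,000. The 2 shares of the deceased (Maeve and Flora) are combined into a pool of €696,000.
That pool (€696,000) is divided at the grandchildren's generation equally among Uma, Leilani, Jakob, Kira, Gita, and Xiulan: €116,000 each.

Uma receives €116,000.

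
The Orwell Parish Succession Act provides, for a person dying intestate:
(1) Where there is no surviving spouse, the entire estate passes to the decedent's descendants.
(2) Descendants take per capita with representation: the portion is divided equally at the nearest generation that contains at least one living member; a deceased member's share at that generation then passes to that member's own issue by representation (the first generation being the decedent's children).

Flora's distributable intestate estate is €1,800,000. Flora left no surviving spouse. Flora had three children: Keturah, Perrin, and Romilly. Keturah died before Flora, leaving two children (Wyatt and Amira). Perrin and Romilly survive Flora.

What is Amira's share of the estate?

Amira receives €300,000.

The entire €1,800,000 passes to the descendants.
That amount (€1,800,000) is divided into 3 shares of €600,000: Perrin and Romilly each take €600,000; Keturah's €600,000 share passes to Keturah's issue.
Keturah's share (€600,000) is divided into 2 shares of €300,000: Wyatt and Amira each take €300,000.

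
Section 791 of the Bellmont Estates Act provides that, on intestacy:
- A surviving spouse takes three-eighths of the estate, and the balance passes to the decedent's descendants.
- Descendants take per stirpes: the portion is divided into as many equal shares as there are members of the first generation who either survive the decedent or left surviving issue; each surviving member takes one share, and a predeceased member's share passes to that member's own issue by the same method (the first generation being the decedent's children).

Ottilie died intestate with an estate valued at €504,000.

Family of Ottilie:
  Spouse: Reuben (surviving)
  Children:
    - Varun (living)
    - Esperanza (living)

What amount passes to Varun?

Reuben takes three-eighths of €504,000 = €189,000. The remaining €315,000 passes to the descendants.
The descendants' portion (€315,000) is divided into 2 shares of €157,500: Varun and Esperanza each take €157,500.

Varun receives €157,500.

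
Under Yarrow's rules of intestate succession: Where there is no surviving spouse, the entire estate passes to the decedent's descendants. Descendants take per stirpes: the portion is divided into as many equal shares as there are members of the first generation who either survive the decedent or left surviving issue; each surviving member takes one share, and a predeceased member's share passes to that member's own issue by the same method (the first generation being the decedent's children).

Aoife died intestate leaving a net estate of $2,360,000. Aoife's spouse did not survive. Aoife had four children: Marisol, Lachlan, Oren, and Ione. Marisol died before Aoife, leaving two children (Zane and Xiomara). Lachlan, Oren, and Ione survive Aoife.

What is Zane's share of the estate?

Zane receives $295,000.

The entire $2,360,000 passes to the descendants.
That amount ($2,360,000) is divided into 4 shares of $590,000: Lachlan, Oren, and Ione each take $590,000; Marisol's $590,000 share passes to Marisol's issue.
Marisol's share ($590,000) is divided into 2 shares of $295,000: Zane and Xiomara each take $295,000.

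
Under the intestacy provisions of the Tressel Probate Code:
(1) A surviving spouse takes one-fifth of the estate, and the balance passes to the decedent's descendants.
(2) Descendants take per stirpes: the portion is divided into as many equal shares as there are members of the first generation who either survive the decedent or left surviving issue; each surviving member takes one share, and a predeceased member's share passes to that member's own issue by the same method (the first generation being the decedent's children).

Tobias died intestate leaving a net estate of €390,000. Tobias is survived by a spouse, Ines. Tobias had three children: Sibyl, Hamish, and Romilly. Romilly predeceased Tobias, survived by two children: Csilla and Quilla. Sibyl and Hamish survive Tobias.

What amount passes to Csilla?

Csilla receives €52,000.

Ines takes one-fifth of €390,000 = €78,000. The remaining €312,000 passes to the descendants.
The descendants' portion (€312,000) is divided into 3 shares of €104,000: Sibyl and Hamish each take €104,000; Romilly's €104,000 share passes to Romilly's issue.
Romilly's share (€104,000) is divided into 2 shares of €52,000: Csilla and Quilla each take €52,000.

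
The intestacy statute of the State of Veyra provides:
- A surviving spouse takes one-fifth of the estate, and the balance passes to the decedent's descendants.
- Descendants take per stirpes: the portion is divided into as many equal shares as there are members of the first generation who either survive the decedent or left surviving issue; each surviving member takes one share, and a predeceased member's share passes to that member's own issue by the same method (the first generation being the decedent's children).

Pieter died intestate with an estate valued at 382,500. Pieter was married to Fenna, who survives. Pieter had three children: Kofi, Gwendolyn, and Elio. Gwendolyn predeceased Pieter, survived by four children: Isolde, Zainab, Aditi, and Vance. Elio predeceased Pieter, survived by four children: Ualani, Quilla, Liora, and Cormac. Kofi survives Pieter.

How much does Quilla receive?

Quilla receives 25,500.

Fenna takes one-fifth of 382,500 = 76,500. The remaining 306,000 passes to the descendants.
The descendants' portion (306,000) is divided into 3 shares of 102,000: Kofi takes 102,000; Gwendolyn's 102,000 share passes to Gwendolyn's issue; Elio's 102,000 share passes to Elio's issue.
Gwendolyn's share (102,000) is divided into 4 shares of 25,500: Isolde, Zainab, Aditi, and Vance each take 25,500.
Elio's share (102,000) is divided into 4 shares of 25,500: Ualani, Quilla, Liora, and Cormac each take 25,500.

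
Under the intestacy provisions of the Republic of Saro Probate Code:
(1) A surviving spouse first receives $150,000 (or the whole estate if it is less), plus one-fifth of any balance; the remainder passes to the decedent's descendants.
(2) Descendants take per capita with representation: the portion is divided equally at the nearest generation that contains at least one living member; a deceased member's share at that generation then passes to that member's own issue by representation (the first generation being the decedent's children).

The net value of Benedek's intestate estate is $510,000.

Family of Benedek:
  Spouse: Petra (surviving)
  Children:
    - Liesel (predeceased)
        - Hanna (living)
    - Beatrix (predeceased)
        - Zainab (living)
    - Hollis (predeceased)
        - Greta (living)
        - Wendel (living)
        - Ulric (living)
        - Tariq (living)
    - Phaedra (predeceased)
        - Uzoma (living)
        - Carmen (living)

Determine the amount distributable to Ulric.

Ulric receives $36,000.

Petra first takes $150,000, leaving a balance of $360,000. Petra then takes one-fifth of the balance ($72,000), for a total of $222,000. The remaining $288,000 passes to the descendants.
No child survives, so the initial division is made at the grandchildren's generation.
The descendants' portion ($288,000) is divided into 8 shares of $36,000: Hanna, Zainab, Greta, Wendel, Ulric, Tariq, Uzoma, and Carmen each take $36,000.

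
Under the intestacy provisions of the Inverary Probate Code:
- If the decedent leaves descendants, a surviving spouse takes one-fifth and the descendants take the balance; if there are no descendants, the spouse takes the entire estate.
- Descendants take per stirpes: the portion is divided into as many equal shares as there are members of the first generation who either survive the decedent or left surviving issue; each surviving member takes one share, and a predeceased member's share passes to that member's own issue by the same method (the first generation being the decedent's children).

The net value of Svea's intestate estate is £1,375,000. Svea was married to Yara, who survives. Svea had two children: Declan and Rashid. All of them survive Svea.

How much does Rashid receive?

Rashid receives £550,000.

Yara takes one-fifth of £1,375,000 = £275,000. The remaining £1,100,000 passes to the descendants.
The descendants' portion (£1,100,000) is divided into 2 shares of £550,000: Declan and Rashid each take £550,000.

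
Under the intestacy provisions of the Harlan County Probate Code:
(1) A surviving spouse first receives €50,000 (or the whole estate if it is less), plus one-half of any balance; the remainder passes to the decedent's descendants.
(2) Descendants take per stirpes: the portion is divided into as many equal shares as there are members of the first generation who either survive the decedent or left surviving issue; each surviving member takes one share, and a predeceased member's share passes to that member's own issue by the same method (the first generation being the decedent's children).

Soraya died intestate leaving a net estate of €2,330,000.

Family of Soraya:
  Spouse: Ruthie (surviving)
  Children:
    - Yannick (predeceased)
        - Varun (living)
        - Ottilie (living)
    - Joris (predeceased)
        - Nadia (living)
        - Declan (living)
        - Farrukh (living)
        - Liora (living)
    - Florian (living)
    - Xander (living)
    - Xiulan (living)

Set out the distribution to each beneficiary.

Ruthie first takes €50,000, leaving a balance of €2,280,000. Ruthie then takes one-half of the balance (€1,140,000), for a total of €1,190,000. The remaining €1,140,000 passes to the descendants.
The descendants' portion (€1,140,000) is divided into 5 shares of €228,000: Florian, Xander, and Xiulan each take €228,000; Yannick's €228,000 share passes to Yannick's issue; Joris's €228,000 share passes to Joris's issue.
Yannick's share (€228,000) is divided into 2 shares of €114,000: Varun and Ottilie each take €114,000.
Joris's share (€228,000) is divided into 4 shares of €57,000: Nadia, Declan, Farrukh, and Liora each take €57,000.

Ruthie: €1,190,000; Varun: €114,000; Ottilie: €114,000; Nadia: €57,000; Declan: €57,000; Farrukh: €57,000; Liora: €57,000; Florian: €228,000; Xander: €228,000; Xiulan: €228,000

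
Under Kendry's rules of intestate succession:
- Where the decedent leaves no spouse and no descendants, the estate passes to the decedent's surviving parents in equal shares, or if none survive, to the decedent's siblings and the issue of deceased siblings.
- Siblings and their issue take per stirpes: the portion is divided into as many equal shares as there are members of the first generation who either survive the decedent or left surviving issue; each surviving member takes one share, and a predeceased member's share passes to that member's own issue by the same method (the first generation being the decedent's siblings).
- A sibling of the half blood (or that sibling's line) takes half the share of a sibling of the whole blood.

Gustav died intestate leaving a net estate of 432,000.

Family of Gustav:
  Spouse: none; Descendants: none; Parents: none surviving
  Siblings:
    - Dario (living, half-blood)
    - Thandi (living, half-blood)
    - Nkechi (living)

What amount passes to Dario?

Dario receives 108,000.

The entire 432,000 passes to the siblings and their issue.
Counting each half-blood sibling's line as half a unit, there are 2 units in 432,000, so one unit is 216,000. Whole-blood lines (Nkechi) take 216,000 each; half-blood lines (Dario and Thandi) take 108,000 each.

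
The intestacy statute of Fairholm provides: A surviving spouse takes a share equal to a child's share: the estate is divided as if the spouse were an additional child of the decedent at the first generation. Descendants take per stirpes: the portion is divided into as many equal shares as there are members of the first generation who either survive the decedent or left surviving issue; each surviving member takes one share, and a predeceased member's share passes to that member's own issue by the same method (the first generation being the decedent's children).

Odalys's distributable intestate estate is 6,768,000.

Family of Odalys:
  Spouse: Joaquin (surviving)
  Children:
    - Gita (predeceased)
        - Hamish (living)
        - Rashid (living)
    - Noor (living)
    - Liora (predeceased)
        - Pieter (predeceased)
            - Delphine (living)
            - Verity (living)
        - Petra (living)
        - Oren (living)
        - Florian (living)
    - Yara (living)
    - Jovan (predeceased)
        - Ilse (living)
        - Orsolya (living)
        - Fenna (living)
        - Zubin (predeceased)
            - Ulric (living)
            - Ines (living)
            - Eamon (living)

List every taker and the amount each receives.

The spouse counts as an additional share at the children's level, so there are 6 primary shares of 1,128,000. Joaquin takes one such share (1,128,000).
The children's combined portion (5,640,000) is divided into 5 shares of 1,128,000: Noor and Yara each take 1,128,000; Gita's 1,128,000 share passes to Gita's issue; Liora's 1,128,000 share passes to Liora's issue; Jovan's 1,128,000 share passes to Jovan's issue.
Gita's share (1,128,000) is divided into 2 shares of 564,000: Hamish and Rashid each take 564,000.
Liora's share (1,128,000) is divided into 4 shares of 282,000: Petra, Oren, and Florian each take 282,000; Pieter's 282,000 share passes to Pieter's issue.
Pieter's share (282,000) is divided into 2 shares of 141,000: Delphine and Verity each take 141,000.
Jovan's share (1,128,000) is divided into 4 shares of 282,000: Ilse, Orsolya, and Fenna each take 282,000; Zubin's 282,000 share passes to Zubin's issue.
Zubin's share (282,000) is divided into 3 shares of 94,000: Ulric, Ines, and Eamon each take 94,000.

Joaquin: 1,128,000; Hamish: 564,000; Rashid: 564,000; Noor: 1,128,000; Delphine: 141,000; Verity: 141,000; Petra: 282,000; Oren: 282,000; Florian: 282,000; Yara: 1,128,000; Ilse: 282,000; Orsolya: 282,000; Fenna: 282,000; Ulric: 94,000; Ines: 94,000; Eamon: 94,000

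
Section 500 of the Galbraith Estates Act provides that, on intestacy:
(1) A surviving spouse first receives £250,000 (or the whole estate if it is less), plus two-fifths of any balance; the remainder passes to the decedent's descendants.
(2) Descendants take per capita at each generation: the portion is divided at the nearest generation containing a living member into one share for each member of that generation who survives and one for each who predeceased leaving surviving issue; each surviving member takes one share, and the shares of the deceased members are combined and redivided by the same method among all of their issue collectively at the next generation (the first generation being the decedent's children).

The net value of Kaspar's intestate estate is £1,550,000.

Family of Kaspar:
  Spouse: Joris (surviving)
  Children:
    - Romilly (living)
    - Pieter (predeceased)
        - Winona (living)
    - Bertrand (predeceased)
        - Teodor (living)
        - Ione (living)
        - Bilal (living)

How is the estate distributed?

Joris first takes £250,000, leaving a balance of £1,300,000. Joris then takes two-fifths of the balance (£520,000), for a total of £770,000. The remaining £780,000 passes to the descendants.
The descendants' portion (£780,000) is divided at the children's generation into 3 shares of £260,000. Romilly takes £260,000. The 2 shares of the deceased (Pieter and Bertrand) are combined into a pool of £520,000.
That pool (£520,000) is divided at the grandchildren's generation equally among Winona, Teodor, Ione, and Bilal: £130,000 each.

Joris: £770,000; Romilly: £260,000; Winona: £130,000; Teodor: £130,000; Ione: £130,000; Bilal: £130,000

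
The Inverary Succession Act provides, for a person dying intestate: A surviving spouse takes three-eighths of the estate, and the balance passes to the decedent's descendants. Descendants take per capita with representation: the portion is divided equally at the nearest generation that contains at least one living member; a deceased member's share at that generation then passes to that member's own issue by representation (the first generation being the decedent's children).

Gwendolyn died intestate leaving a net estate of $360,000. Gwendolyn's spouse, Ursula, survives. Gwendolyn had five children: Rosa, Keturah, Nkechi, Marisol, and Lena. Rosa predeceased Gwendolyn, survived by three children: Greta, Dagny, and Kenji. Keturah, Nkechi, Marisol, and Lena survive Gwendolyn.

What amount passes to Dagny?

Dagny receives $15,000.

Ursula takes three-eighths of $360,000 = $135,000. The remaining $225,000 passes to the descendants.
The descendants' portion ($225,000) is divided into 5 shares of $45,000: Keturah, Nkechi, Marisol, and Lena each take $45,000; Rosa's $45,000 share passes to Rosa's issue.
Rosa's share ($45,000) is divided into 3 shares of $15,000: Greta, Dagny, and Kenji each take $15,000.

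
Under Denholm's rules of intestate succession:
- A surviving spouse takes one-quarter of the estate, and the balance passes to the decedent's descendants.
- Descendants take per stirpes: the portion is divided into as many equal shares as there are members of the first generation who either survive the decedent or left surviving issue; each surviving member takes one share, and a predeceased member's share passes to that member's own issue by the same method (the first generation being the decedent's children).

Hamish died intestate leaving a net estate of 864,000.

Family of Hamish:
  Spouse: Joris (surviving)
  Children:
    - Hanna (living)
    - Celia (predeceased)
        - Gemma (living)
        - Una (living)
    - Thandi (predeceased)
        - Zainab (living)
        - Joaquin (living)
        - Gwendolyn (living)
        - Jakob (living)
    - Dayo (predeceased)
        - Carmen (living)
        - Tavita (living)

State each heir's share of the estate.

Joris: 216,000; Hanna: 162,000; Gemma: 81,000; Una: 81,000; Zainab: 40,500; Joaquin: 40,500; Gwendolyn: 40,500; Jakob: 40,500; Carmen: 81,000; Tavita: 81,000

Joris takes one-quarter of 864,000 = 216,000. The remaining 648,000 passes to the descendants.
The descendants' portion (648,000) is divided into 4 shares of 162,000: Hanna takes 162,000; Celia's 162,000 share passes to Celia's issue; Thandi's 162,000 share passes to Thandi's issue; Dayo's 162,000 share passes to Dayo's issue.
Celia's share (162,000) is divided into 2 shares of 81,000: Gemma and Una each take 81,000.
Thandi's share (162,000) is divided into 4 shares of 40,500: Zainab, Joaquin, Gwendolyn, and Jakob each take 40,500.
Dayo's share (162,000) is divided into 2 shares of 81,000: Carmen and Tavita each take 81,000.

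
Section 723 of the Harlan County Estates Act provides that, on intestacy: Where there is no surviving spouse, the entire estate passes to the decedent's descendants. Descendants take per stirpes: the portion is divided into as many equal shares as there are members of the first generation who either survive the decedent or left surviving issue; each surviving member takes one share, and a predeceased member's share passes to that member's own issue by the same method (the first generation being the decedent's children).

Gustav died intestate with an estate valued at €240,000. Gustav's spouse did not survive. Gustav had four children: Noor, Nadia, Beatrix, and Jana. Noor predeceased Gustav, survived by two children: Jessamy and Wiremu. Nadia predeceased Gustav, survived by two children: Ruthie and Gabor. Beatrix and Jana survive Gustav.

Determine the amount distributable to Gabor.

Gabor receives €30,000.

The entire €240,000 passes to the descendants.
That amount (€240,000) is divided into 4 shares of €60,000: Beatrix and Jana each take €60,000; Noor's €60,000 share passes to Noor's issue; Nadia's €60,000 share passes to Nadia's issue.
Noor's share (€60,000) is divided into 2 shares of €30,000: Jessamy and Wiremu each take €30,000.
Nadia's share (€60,000) is divided into 2 shares of €30,000: Ruthie and Gabor each take €30,000.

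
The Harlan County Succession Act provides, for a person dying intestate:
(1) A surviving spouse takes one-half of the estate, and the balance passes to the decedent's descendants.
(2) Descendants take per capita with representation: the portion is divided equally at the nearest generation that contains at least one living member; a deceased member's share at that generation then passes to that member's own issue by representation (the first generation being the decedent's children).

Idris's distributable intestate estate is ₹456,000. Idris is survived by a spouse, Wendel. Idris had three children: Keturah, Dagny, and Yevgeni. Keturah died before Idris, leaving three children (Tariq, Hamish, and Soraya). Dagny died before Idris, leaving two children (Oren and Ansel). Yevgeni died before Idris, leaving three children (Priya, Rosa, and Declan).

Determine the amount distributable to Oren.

Oren receives ₹28,500.

Wendel takes one-half of ₹456,000 = ₹228,000. The remaining ₹228,000 passes to the descendants.
No child survives, so the initial division is made at the grandchildren's generation.
The descendants' portion (₹228,000) is divided into 8 shares of ₹28,500: Tariq, Hamish, Soraya, Oren, Ansel, Priya, Rosa, and Declan each take ₹28,500.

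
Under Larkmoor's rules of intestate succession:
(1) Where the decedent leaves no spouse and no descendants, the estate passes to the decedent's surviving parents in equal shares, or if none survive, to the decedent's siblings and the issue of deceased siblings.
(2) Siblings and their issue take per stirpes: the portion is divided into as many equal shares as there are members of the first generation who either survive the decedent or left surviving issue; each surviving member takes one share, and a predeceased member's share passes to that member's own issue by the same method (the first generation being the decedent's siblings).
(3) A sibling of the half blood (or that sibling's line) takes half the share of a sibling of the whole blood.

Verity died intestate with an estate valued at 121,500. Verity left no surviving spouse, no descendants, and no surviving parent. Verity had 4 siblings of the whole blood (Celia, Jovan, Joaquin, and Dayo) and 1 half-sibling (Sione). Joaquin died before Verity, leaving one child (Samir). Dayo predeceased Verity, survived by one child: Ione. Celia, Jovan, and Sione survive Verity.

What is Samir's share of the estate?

The entire 121,500 passes to the siblings and their issue.
Counting each half-blood sibling's line as half a unit, there are 9/2 units in 121,500, so one unit is 27,000. Whole-blood lines (Celia, Jovan, Joaquin, and Dayo) take 27,000 each; half-blood lines (Sione) take 13,500 each.
Joaquin's share (27,000) passes entirely to Samir.
Dayo's share (27,000) passes entirely to Ione.

Samir receives 27,000.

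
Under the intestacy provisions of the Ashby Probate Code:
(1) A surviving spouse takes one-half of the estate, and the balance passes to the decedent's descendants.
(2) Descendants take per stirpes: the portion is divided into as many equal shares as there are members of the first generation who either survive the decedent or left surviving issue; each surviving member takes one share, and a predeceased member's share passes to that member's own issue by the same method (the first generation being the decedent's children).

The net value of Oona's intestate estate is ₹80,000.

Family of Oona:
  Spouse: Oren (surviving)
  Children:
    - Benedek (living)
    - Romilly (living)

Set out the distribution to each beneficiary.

Oren takes one-half of ₹80,000 = ₹40,000. The remaining ₹40,000 passes to the descendants.
The descendants' portion (₹40,000) is divided into 2 shares of ₹20,000: Benedek and Romilly each take ₹20,000.

Oren: ₹40,000; Benedek: ₹20,000; Romilly: ₹20,000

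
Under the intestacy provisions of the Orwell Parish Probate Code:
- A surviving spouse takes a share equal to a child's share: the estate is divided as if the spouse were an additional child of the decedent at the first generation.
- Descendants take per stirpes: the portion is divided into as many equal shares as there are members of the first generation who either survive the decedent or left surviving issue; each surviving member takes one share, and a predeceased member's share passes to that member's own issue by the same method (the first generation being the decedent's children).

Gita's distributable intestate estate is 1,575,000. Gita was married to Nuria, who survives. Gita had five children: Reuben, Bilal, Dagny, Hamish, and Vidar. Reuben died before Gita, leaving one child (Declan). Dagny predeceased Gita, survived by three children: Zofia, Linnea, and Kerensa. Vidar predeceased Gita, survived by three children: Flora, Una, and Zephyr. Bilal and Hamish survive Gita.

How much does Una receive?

Una receives 87,500.

The spouse counts as an additional share at the children's level, so there are 6 primary shares of 262,500. Nuria takes one such share (262,500).
The children's combined portion (1,312,500) is divided into 5 shares of 262,500: Bilal and Hamish each take 262,500; Reuben's 262,500 share passes to Reuben's issue; Dagny's 262,500 share passes to Dagny's issue; Vidar's 262,500 share passes to Vidar's issue.
Reuben's share (262,500) passes entirely to Declan.
Dagny's share (262,500) is divided into 3 shares of 87,500: Zofia, Linnea, and Kerensa each take 87,500.
Vidar's share (262,500) is divided into 3 shares of 87,500: Flora, Una, and Zephyr each take 87,500.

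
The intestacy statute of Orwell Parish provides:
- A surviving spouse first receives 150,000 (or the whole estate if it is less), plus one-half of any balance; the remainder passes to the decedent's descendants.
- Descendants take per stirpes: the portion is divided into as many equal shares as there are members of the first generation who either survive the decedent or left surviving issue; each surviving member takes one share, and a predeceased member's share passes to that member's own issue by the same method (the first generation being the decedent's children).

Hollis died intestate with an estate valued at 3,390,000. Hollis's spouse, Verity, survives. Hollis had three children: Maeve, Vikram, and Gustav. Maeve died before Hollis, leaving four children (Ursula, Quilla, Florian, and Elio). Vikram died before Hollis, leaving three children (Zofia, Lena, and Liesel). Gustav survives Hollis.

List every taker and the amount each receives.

Verity first takes 150,000, leaving a balance of 3,240,000. Verity then takes one-half of the balance (1,620,000), for a total of 1,770,000. The remaining 1,620,000 passes to the descendants.
The descendants' portion (1,620,000) is divided into 3 shares of 540,000: Gustav takes 540,000; Maeve's 540,000 share passes to Maeve's issue; Vikram's 540,000 share passes to Vikram's issue.
Maeve's share (540,000) is divided into 4 shares of 135,000: Ursula, Quilla, Florian, and Elio each take 135,000.
Vikram's share (540,000) is divided into 3 shares of 180,000: Zofia, Lena, and Liesel each take 180,000.

Verity: 1,770,000; Ursula: 135,000; Quilla: 135,000; Florian: 135,000; Elio: 135,000; Zofia: 180,000; Lena: 180,000; Liesel: 180,000; Gustav: 540,000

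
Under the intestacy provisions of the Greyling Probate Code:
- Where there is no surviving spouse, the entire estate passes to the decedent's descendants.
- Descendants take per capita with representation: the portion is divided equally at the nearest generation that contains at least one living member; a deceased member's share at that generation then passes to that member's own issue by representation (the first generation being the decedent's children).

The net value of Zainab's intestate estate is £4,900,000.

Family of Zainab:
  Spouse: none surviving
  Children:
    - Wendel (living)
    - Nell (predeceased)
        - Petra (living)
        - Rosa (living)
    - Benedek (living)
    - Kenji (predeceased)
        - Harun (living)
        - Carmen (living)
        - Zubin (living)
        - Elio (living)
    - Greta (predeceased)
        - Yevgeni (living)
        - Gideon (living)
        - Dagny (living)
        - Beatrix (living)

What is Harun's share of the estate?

The entire £4,900,000 passes to the descendants.
That amount (£4,900,000) is divided into 5 shares of £980,000: Wendel and Benedek each take £980,000; Nell's £980,000 share passes to Nell's issue; Kenji's £980,000 share passes to Kenji's issue; Greta's £980,000 share passes to Greta's issue.
Nell's share (£980,000) is divided into 2 shares of £490,000: Petra and Rosa each take £490,000.
Kenji's share (£980,000) is divided into 4 shares of £245,000: Harun, Carmen, Zubin, and Elio each take £245,000.
Greta's share (£980,000) is divided into 4 shares of £245,000: Yevgeni, Gideon, Dagny, and Beatrix each take £245,000.

Harun receives £245,000.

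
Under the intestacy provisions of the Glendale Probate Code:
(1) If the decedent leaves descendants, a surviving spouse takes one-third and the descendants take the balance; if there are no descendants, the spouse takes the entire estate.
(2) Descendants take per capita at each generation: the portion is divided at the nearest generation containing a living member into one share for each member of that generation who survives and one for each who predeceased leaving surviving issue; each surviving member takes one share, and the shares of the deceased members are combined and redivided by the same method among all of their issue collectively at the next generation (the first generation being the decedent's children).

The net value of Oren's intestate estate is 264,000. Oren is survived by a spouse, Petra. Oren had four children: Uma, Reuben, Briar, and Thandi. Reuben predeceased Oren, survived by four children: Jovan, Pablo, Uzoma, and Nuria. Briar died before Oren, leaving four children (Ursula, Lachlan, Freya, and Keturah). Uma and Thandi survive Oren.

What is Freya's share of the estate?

Petra takes one-third of 264,000 = 88,000. The remaining 176,000 passes to the descendants.
The descendants' portion (176,000) is divided at the children's generation into 4 shares of 44,000. Uma and Thandi each take 44,000. The 2 shares of the deceased (Reuben and Briar) are combined into a pool of 88,000.
That pool (88,000) is divided at the grandchildren's generation equally among Jovan, Pablo, Uzoma, Nuria, Ursula, Lachlan, Freya, and Keturah: 11,000 each.

Freya receives 11,000.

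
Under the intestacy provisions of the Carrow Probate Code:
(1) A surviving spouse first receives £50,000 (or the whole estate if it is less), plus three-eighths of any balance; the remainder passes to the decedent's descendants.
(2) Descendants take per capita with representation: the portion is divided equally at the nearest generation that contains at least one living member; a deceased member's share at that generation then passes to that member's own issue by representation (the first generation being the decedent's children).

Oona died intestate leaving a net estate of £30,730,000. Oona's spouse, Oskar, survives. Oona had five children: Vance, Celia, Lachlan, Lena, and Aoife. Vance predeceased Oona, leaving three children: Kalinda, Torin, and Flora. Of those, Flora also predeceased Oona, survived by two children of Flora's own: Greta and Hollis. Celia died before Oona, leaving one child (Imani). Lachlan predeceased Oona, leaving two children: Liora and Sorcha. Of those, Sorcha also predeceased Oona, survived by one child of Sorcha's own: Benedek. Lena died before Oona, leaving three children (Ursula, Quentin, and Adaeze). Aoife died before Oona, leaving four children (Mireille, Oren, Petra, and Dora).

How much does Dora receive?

Oskar first takes £50,000, leaving a balance of £30,680,000. Oskar then takes three-eighths of the balance (£11,505,000), for a total of £11,555,000. The remaining £19,175,000 passes to the descendants.
No child survives, so the initial division is made at the grandchildren's generation.
The descendants' portion (£19,175,000) is divided into 13 shares of £1,475,000: Kalinda, Torin, Imani, Liora, Ursula, Quentin, Adaeze, Mireille, Oren, Petra, and Dora each take £1,475,000; Flora's £1,475,000 share passes to Flora's issue; Sorcha's £1,475,000 share passes to Sorcha's issue.
Flora's share (£1,475,000) is divided into 2 shares of £737,500: Greta and Hollis each take £737,500.
Sorcha's share (£1,475,000) passes entirely to Benedek.

Dora receives £1,475,000.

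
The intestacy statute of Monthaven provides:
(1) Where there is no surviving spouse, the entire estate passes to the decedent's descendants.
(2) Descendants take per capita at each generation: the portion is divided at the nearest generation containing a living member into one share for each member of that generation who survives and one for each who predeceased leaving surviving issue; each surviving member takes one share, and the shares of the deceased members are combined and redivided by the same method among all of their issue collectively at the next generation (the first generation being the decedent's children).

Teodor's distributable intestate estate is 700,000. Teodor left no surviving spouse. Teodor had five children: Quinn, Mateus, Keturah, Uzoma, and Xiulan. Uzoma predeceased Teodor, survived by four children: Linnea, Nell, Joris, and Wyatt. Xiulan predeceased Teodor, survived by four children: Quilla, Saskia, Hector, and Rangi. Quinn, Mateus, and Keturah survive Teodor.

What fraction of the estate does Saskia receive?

The entire 700,000 passes to the descendants.
That amount (700,000) is divided at the children's generation into 5 shares of 140,000. Quinn, Mateus, and Keturah each take 140,000. The 2 shares of the deceased (Uzoma and Xiulan) are combined into a pool of 280,000.
That pool (280,000) is divided at the grandchildren's generation equally among Linnea, Nell, Joris, Wyatt, Quilla, Saskia, Hector, and Rangi: 35,000 each.

Saskia receives 1/20 of the estate.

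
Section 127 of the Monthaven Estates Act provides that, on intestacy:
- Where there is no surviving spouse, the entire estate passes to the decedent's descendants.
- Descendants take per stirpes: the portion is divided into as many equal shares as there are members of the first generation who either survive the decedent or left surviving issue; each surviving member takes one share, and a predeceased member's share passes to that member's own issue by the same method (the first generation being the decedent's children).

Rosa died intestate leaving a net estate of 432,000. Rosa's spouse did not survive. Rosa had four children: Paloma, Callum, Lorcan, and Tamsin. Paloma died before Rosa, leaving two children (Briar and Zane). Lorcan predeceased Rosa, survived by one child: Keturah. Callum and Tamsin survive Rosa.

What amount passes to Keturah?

Keturah receives 108,000.

The entire 432,000 passes to the descendants.
That amount (432,000) is divided into 4 shares of 108,000: Callum and Tamsin each take 108,000; Paloma's 108,000 share passes to Paloma's issue; Lorcan's 108,000 share passes to Lorcan's issue.
Paloma's share (108,000) is divided into 2 shares of 54,000: Briar and Zane each take 54,000.
Lorcan's share (108,000) passes entirely to Keturah.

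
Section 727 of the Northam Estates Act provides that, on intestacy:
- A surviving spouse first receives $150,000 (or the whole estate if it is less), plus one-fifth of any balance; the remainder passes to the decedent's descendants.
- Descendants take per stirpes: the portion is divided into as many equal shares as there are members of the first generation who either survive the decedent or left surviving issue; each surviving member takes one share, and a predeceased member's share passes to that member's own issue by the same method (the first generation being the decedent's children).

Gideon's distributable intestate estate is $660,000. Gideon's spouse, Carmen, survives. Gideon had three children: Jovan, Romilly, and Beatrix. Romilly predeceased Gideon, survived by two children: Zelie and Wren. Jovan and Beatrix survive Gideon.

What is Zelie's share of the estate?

Zelie receives $68,000.

Carmen first takes $150,000, leaving a balance of $510,000. Carmen then takes one-fifth of the balance ($102,000), for a total of $252,000. The remaining $408,000 passes to the descendants.
The descendants' portion ($408,000) is divided into 3 shares of $136,000: Jovan and Beatrix each take $136,000; Romilly's $136,000 share passes to Romilly's issue.
Romilly's share ($136,000) is divided into 2 shares of $68,000: Zelie and Wren each take $68,000.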